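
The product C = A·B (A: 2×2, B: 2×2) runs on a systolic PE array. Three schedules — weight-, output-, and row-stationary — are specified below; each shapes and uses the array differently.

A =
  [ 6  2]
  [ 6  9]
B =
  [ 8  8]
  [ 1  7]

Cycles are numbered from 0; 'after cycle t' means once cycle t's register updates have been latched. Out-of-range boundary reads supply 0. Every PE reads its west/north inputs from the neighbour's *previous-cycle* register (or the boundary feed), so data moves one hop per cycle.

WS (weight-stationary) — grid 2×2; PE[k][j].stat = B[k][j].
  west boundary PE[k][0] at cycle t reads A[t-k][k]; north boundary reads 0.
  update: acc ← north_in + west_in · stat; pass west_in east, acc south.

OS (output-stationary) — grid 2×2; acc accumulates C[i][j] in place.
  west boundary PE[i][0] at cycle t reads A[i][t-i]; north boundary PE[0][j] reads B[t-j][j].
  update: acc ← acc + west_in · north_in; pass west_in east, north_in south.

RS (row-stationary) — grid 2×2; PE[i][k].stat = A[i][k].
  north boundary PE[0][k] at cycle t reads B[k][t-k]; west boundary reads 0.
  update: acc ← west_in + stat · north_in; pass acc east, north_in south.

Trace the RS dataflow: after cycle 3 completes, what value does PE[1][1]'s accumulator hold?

Tracing RS — 2×2 array, target PE[1][1]:
  t=0 PE[0][1]: acc=0 h=0 v=0
  t=0 PE[1][0]: acc=0 h=0 v=0
  t=0 PE[1][1]: acc=0 h=0 v=0
  t=1 PE[0][1]: acc=50 h=50 v=1
  t=1 PE[1][0]: acc=48 h=48 v=8
  t=1 PE[1][1]: acc=0 h=0 v=0
  t=2 PE[0][1]: acc=62 h=62 v=7
  t=2 PE[1][0]: acc=48 h=48 v=8
  t=2 PE[1][1]: acc=57 h=57 v=1
  t=3 PE[0][1]: acc=0 h=0 v=0
  t=3 PE[1][0]: acc=0 h=0 v=0
  t=3 PE[1][1]: acc=111 h=111 v=7

PE[1][1].acc = 111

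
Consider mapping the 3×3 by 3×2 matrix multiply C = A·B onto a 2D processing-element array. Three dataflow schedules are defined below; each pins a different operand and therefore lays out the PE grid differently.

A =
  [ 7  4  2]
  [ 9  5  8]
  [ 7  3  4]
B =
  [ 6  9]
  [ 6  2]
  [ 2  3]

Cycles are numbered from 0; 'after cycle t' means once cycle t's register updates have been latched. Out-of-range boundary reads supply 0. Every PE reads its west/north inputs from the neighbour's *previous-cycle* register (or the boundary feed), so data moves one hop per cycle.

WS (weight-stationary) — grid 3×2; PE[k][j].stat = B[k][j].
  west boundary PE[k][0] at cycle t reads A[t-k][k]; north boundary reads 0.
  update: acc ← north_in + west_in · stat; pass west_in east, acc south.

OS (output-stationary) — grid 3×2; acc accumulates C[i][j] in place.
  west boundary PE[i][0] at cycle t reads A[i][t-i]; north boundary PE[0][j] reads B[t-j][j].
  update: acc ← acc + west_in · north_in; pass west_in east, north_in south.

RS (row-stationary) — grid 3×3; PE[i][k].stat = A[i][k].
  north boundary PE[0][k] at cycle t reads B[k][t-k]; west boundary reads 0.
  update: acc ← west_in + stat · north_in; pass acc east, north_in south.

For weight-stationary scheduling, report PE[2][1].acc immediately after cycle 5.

PE[2][1].acc = 81

WS on a 3×2 grid — tracing PE[2][1] and its feeders:
  t=0 PE[1][1]: acc=0 h=0 v=0
  t=0 PE[2][0]: acc=0 h=0 v=0
  t=0 PE[2][1]: acc=0 h=0 v=0
  t=1 PE[1][1]: acc=0 h=0 v=0
  t=1 PE[2][0]: acc=0 h=0 v=0
  t=1 PE[2][1]: acc=0 h=0 v=0
  t=2 PE[1][1]: acc=71 h=4 v=71
  t=2 PE[2][0]: acc=70 h=2 v=70
  t=2 PE[2][1]: acc=0 h=0 v=0
  t=3 PE[1][1]: acc=91 h=5 v=91
  t=3 PE[2][0]: acc=100 h=8 v=100
  t=3 PE[2][1]: acc=77 h=2 v=77
  t=4 PE[1][1]: acc=69 h=3 v=69
  t=4 PE[2][0]: acc=68 h=4 v=68
  t=4 PE[2][1]: acc=115 h=8 v=115
  t=5 PE[1][1]: acc=0 h=0 v=0
  t=5 PE[2][0]: acc=0 h=0 v=0
  t=5 PE[2][1]: acc=81 h=4 v=81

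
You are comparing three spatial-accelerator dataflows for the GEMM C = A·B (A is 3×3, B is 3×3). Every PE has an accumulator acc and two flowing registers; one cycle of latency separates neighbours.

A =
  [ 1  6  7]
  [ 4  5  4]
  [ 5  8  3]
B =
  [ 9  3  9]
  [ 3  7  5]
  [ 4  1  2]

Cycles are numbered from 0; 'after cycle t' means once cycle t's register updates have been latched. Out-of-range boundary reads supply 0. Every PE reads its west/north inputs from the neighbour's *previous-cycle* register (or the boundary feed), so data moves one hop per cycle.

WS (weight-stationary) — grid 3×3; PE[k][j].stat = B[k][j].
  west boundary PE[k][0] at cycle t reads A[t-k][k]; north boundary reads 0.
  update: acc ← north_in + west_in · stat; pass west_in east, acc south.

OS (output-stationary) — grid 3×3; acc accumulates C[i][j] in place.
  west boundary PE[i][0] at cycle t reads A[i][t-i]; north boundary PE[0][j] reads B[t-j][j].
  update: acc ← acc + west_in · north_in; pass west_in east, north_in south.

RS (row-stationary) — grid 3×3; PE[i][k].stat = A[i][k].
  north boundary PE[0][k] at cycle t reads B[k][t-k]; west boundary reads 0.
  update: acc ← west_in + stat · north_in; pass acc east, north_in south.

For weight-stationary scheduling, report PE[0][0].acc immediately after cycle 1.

WS (3×3). Following PE[0][0] plus its west/north inputs:
  c0 r0c0: 9 / 1 / 9
  c1 r0c0: 36 / 4 / 36

PE[0][0].acc = 36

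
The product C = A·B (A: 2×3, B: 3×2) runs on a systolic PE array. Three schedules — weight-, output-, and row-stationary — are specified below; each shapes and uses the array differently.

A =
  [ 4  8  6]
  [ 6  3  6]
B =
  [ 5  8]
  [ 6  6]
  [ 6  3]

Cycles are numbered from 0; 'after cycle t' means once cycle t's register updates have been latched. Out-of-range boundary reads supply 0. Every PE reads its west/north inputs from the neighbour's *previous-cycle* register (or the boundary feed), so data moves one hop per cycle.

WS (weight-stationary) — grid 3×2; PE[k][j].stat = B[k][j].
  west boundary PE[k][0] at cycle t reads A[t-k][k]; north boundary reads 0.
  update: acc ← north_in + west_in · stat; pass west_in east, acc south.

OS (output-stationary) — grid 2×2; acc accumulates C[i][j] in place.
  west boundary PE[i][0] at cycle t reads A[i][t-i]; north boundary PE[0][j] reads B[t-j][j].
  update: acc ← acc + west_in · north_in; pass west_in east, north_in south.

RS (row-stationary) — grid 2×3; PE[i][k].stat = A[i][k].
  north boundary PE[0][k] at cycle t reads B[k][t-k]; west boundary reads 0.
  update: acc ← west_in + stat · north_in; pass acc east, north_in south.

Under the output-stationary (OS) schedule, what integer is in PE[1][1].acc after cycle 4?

PE[1][1].acc = 84

OS (2×2). Following PE[1][1] plus its west/north inputs:
  after 0 — PE[0][1] acc=0, pass-E 0, pass-S 0
  after 0 — PE[1][0] acc=0, pass-E 0, pass-S 0
  after 0 — PE[1][1] acc=0, pass-E 0, pass-S 0
  after 1 — PE[0][1] acc=32, pass-E 4, pass-S 8
  after 1 — PE[1][0] acc=30, pass-E 6, pass-S 5
  after 1 — PE[1][1] acc=0, pass-E 0, pass-S 0
  after 2 — PE[0][1] acc=80, pass-E 8, pass-S 6
  after 2 — PE[1][0] acc=48, pass-E 3, pass-S 6
  after 2 — PE[1][1] acc=48, pass-E 6, pass-S 8
  after 3 — PE[0][1] acc=98, pass-E 6, pass-S 3
  after 3 — PE[1][0] acc=84, pass-E 6, pass-S 6
  after 3 — PE[1][1] acc=66, pass-E 3, pass-S 6
  after 4 — PE[0][1] acc=98, pass-E 0, pass-S 0
  after 4 — PE[1][0] acc=84, pass-E 0, pass-S 0
  after 4 — PE[1][1] acc=84, pass-E 6, pass-S 3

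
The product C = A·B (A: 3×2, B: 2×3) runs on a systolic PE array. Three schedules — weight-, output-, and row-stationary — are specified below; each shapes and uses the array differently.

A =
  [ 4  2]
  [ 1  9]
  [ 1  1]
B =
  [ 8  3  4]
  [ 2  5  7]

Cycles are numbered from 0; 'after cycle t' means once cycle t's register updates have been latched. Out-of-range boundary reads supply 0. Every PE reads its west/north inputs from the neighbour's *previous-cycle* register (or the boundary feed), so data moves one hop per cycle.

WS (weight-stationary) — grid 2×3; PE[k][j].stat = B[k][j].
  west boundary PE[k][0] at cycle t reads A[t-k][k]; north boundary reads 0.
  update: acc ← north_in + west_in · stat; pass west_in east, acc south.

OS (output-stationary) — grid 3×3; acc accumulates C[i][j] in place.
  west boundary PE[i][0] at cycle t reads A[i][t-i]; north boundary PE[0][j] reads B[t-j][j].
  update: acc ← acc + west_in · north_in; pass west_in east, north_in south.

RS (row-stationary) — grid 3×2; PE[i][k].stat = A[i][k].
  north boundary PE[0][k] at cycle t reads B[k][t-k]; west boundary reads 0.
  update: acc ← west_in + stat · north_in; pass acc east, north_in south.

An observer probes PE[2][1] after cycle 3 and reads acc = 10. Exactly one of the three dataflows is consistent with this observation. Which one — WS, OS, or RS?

dataflow = RS

WS (2×3): PE[2][1] does not exist.
OS [3×3] PE[2][1] across cycles:
  [0] (2,1) acc=0 (h:0 v:0)
  [1] (2,1) acc=0 (h:0 v:0)
  [2] (2,1) acc=0 (h:0 v:0)
  [3] (2,1) acc=3 (h:1 v:3)
RS [3×2] PE[2][1] across cycles:
  [0] (2,1) acc=0 (h:0 v:0)
  [1] (2,1) acc=0 (h:0 v:0)
  [2] (2,1) acc=0 (h:0 v:0)
  [3] (2,1) acc=10 (h:10 v:2)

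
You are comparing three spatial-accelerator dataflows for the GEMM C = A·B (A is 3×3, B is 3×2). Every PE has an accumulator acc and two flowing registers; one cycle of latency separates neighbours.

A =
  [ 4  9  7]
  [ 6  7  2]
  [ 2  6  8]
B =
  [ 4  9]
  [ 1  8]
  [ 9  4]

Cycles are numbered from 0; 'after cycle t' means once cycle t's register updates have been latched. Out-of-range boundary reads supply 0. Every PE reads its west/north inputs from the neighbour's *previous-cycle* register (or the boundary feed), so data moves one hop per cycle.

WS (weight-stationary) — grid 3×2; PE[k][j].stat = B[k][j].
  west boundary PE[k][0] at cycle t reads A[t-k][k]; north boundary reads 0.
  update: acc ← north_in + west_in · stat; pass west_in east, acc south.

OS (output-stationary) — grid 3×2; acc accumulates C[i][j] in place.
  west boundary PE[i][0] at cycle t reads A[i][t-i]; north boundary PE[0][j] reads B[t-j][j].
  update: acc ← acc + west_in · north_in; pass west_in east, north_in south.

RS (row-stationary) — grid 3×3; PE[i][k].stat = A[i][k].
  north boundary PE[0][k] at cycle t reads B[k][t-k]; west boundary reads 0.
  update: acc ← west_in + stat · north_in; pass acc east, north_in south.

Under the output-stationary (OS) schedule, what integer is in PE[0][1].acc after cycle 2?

PE[0][1].acc = 108

Tracing OS — 3×2 array, target PE[0][1]:
  step 0 · PE0,0: acc=16; fwd→4 fwd↓4
  step 0 · PE0,1: acc=0; fwd→0 fwd↓0
  step 1 · PE0,0: acc=25; fwd→9 fwd↓1
  step 1 · PE0,1: acc=36; fwd→4 fwd↓9
  step 2 · PE0,0: acc=88; fwd→7 fwd↓9
  step 2 · PE0,1: acc=108; fwd→9 fwd↓8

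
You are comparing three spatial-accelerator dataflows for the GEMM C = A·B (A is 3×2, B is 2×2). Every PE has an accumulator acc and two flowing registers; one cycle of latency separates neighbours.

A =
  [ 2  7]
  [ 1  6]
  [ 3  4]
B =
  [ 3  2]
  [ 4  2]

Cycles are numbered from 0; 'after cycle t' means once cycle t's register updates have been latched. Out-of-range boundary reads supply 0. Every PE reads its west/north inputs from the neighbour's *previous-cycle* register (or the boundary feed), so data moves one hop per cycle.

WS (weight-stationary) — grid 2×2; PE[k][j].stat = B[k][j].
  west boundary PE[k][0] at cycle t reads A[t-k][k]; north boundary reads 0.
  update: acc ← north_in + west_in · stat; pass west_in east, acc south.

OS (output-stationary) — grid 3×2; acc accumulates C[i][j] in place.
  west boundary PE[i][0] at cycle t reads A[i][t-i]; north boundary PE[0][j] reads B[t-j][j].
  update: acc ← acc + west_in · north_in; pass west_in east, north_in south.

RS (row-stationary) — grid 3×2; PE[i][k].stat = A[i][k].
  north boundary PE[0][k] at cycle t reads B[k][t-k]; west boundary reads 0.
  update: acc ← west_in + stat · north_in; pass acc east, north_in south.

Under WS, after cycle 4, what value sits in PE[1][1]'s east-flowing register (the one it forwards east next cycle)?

WS (2×2). Following PE[1][1] plus its west/north inputs:
  0: (0,1).acc=0  regs=<0,0>
  0: (1,0).acc=0  regs=<0,0>
  0: (1,1).acc=0  regs=<0,0>
  1: (0,1).acc=4  regs=<2,4>
  1: (1,0).acc=34  regs=<7,34>
  1: (1,1).acc=0  regs=<0,0>
  2: (0,1).acc=2  regs=<1,2>
  2: (1,0).acc=27  regs=<6,27>
  2: (1,1).acc=18  regs=<7,18>
  3: (0,1).acc=6  regs=<3,6>
  3: (1,0).acc=25  regs=<4,25>
  3: (1,1).acc=14  regs=<6,14>
  4: (0,1).acc=0  regs=<0,0>
  4: (1,0).acc=0  regs=<0,0>
  4: (1,1).acc=14  regs=<4,14>

register = 4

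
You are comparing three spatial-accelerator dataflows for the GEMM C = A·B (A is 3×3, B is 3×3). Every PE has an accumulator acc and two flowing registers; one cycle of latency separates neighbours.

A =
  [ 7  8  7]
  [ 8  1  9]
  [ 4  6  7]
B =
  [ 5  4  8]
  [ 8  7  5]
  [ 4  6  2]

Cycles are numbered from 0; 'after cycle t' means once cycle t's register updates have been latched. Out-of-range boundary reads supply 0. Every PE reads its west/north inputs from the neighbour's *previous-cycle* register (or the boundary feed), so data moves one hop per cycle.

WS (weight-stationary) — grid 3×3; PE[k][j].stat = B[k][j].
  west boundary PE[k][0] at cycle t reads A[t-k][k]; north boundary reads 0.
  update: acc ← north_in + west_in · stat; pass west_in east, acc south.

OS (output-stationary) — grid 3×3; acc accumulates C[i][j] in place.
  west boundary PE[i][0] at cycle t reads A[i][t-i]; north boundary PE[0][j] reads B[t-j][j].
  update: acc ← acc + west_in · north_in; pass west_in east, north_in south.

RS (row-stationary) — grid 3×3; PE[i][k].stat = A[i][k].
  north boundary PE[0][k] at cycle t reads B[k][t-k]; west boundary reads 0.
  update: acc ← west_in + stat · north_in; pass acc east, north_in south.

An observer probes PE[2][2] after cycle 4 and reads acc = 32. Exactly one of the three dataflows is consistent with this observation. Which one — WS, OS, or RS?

— WS: 3×3; PE[2][2] trace:
  cycle 0: PE[2][2] → acc 0, east 0, south 0
  cycle 1: PE[2][2] → acc 0, east 0, south 0
  cycle 2: PE[2][2] → acc 0, east 0, south 0
  cycle 3: PE[2][2] → acc 0, east 0, south 0
  cycle 4: PE[2][2] → acc 110, east 7, south 110
— OS: 3×3; PE[2][2] trace:
  cycle 0: PE[2][2] → acc 0, east 0, south 0
  cycle 1: PE[2][2] → acc 0, east 0, south 0
  cycle 2: PE[2][2] → acc 0, east 0, south 0
  cycle 3: PE[2][2] → acc 0, east 0, south 0
  cycle 4: PE[2][2] → acc 32, east 4, south 8
— RS: 3×3; PE[2][2] trace:
  cycle 0: PE[2][2] → acc 0, east 0, south 0
  cycle 1: PE[2][2] → acc 0, east 0, south 0
  cycle 2: PE[2][2] → acc 0, east 0, south 0
  cycle 3: PE[2][2] → acc 0, east 0, south 0
  cycle 4: PE[2][2] → acc 96, east 96, south 4

dataflow = OS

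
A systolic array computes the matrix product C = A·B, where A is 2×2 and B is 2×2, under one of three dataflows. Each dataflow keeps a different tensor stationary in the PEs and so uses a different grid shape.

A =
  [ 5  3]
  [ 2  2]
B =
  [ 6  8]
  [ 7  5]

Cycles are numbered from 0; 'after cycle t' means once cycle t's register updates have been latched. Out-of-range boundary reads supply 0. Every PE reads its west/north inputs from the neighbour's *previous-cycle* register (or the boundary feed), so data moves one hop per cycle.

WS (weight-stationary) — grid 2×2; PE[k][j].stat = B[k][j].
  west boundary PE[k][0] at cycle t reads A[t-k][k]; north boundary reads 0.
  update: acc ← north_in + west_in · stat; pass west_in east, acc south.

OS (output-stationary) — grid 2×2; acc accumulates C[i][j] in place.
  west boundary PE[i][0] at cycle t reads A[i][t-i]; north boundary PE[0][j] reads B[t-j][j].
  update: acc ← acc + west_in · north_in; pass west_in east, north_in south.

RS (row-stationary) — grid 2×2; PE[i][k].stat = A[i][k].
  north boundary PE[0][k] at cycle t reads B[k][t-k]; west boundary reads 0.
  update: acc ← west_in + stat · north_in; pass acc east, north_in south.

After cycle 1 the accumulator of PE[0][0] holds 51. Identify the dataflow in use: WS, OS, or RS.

dataflow = OS

WS (2×2 grid), PE[0][0]:
  t=0 PE[0][0]: acc=30 h=5 v=30
  t=1 PE[0][0]: acc=12 h=2 v=12
OS (2×2 grid), PE[0][0]:
  t=0 PE[0][0]: acc=30 h=5 v=6
  t=1 PE[0][0]: acc=51 h=3 v=7
RS (2×2 grid), PE[0][0]:
  t=0 PE[0][0]: acc=30 h=30 v=6
  t=1 PE[0][0]: acc=40 h=40 v=8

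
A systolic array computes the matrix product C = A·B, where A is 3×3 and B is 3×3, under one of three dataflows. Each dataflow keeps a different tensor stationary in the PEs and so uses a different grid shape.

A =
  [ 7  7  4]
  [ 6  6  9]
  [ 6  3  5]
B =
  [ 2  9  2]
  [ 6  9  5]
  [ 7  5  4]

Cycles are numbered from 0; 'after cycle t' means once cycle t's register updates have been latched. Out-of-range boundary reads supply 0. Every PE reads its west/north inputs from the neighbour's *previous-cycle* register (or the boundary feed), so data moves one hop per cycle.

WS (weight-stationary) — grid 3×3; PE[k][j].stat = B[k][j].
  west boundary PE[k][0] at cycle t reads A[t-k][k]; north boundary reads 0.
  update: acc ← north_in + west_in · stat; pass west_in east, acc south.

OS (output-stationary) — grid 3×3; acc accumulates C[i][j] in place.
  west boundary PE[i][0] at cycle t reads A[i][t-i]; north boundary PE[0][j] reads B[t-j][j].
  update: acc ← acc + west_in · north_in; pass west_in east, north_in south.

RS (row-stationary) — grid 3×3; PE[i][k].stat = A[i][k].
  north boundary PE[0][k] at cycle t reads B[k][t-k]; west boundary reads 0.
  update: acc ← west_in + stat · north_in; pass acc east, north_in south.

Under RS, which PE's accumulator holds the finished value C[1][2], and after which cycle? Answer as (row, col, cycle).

RS: C[1][2] accumulates in PE[1][2]:
  t=0 PE[1][2]: acc=0 h=0 v=0
  t=1 PE[1][2]: acc=0 h=0 v=0
  t=2 PE[1][2]: acc=0 h=0 v=0
  t=3 PE[1][2]: acc=111 h=111 v=7
  t=4 PE[1][2]: acc=153 h=153 v=5
  t=5 PE[1][2]: acc=78 h=78 v=4

(row, col, cycle) = (1, 2, 5)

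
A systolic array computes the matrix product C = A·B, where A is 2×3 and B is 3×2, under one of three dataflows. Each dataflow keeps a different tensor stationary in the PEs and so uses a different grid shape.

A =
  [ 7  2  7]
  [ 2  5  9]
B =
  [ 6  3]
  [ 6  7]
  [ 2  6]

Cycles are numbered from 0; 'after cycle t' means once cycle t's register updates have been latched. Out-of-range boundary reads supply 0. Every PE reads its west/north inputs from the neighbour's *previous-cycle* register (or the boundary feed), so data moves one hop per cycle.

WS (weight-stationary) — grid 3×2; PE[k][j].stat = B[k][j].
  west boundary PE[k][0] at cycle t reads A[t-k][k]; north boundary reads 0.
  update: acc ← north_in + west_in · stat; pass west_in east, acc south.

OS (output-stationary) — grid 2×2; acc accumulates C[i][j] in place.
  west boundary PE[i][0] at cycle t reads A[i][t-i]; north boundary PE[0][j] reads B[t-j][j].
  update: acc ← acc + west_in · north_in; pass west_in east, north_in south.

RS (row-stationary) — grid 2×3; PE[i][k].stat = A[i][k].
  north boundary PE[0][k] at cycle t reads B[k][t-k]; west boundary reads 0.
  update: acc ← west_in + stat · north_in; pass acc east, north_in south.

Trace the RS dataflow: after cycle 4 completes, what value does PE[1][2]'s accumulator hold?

PE[1][2].acc = 95

RS (2×3). Following PE[1][2] plus its west/north inputs:
  step 0 · PE0,2: acc=0; fwd→0 fwd↓0
  step 0 · PE1,1: acc=0; fwd→0 fwd↓0
  step 0 · PE1,2: acc=0; fwd→0 fwd↓0
  step 1 · PE0,2: acc=0; fwd→0 fwd↓0
  step 1 · PE1,1: acc=0; fwd→0 fwd↓0
  step 1 · PE1,2: acc=0; fwd→0 fwd↓0
  step 2 · PE0,2: acc=68; fwd→68 fwd↓2
  step 2 · PE1,1: acc=42; fwd→42 fwd↓6
  step 2 · PE1,2: acc=0; fwd→0 fwd↓0
  step 3 · PE0,2: acc=77; fwd→77 fwd↓6
  step 3 · PE1,1: acc=41; fwd→41 fwd↓7
  step 3 · PE1,2: acc=60; fwd→60 fwd↓2
  step 4 · PE0,2: acc=0; fwd→0 fwd↓0
  step 4 · PE1,1: acc=0; fwd→0 fwd↓0
  step 4 · PE1,2: acc=95; fwd→95 fwd↓6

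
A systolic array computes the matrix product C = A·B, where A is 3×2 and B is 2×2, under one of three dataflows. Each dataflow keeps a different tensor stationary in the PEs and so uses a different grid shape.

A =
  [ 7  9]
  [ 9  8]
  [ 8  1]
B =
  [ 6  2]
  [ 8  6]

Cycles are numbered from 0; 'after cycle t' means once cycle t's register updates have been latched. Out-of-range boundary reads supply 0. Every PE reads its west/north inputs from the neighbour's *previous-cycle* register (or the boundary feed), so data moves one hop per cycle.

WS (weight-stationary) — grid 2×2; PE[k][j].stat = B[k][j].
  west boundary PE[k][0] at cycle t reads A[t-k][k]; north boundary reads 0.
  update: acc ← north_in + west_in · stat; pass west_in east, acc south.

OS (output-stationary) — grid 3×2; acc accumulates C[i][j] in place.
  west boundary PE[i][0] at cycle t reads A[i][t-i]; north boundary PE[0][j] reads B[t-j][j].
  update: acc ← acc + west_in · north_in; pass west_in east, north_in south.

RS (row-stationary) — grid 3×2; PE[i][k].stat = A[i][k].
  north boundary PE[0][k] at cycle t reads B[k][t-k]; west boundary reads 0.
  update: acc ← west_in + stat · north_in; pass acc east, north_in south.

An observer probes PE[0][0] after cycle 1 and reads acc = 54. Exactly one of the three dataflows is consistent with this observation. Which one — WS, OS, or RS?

dataflow = WS

— WS: 2×2; PE[0][0] trace:
  step 0 · PE0,0: acc=42; fwd→7 fwd↓42
  step 1 · PE0,0: acc=54; fwd→9 fwd↓54
— OS: 3×2; PE[0][0] trace:
  step 0 · PE0,0: acc=42; fwd→7 fwd↓6
  step 1 · PE0,0: acc=114; fwd→9 fwd↓8
— RS: 3×2; PE[0][0] trace:
  step 0 · PE0,0: acc=42; fwd→42 fwd↓6
  step 1 · PE0,0: acc=14; fwd→14 fwd↓2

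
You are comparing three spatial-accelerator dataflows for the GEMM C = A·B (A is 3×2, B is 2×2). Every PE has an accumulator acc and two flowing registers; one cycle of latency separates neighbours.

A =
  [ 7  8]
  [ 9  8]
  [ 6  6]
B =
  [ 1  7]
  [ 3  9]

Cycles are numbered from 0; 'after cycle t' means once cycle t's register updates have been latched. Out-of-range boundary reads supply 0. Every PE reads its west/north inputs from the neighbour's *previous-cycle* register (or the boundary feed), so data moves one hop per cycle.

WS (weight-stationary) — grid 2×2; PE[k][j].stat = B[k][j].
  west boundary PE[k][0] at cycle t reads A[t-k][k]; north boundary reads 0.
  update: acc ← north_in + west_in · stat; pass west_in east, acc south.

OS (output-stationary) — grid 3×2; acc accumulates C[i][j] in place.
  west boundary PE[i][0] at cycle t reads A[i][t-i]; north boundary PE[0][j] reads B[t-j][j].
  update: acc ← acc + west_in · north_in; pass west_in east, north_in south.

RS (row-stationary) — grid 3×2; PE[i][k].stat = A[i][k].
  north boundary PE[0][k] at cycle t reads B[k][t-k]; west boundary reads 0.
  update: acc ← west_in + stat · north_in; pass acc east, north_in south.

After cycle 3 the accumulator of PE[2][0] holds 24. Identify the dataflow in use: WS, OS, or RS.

WS: PE[2][0] is outside its 2×2 grid.
OS (3×2 grid), PE[2][0]:
  after 0 — PE[2][0] acc=0, pass-E 0, pass-S 0
  after 1 — PE[2][0] acc=0, pass-E 0, pass-S 0
  after 2 — PE[2][0] acc=6, pass-E 6, pass-S 1
  after 3 — PE[2][0] acc=24, pass-E 6, pass-S 3
RS (3×2 grid), PE[2][0]:
  after 0 — PE[2][0] acc=0, pass-E 0, pass-S 0
  after 1 — PE[2][0] acc=0, pass-E 0, pass-S 0
  after 2 — PE[2][0] acc=6, pass-E 6, pass-S 1
  after 3 — PE[2][0] acc=42, pass-E 42, pass-S 7

dataflow = OS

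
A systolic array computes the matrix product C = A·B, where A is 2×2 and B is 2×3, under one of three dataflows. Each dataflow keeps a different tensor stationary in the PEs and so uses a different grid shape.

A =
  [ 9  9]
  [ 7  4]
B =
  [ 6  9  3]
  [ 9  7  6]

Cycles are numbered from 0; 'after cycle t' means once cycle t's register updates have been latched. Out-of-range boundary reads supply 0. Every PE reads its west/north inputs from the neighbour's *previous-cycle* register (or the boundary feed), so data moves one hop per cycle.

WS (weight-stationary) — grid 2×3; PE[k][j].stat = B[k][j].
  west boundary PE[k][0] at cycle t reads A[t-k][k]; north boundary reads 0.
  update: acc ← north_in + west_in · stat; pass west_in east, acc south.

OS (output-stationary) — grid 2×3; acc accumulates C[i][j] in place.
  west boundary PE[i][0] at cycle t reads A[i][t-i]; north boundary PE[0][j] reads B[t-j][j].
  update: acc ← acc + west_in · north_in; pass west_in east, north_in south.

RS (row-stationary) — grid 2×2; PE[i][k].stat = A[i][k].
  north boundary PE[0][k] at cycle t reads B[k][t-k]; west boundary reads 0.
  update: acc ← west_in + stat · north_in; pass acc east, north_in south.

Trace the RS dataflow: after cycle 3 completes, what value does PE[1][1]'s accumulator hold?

PE[1][1].acc = 91

RS (2×2). Following PE[1][1] plus its west/north inputs:
  c0 r0c1: 0 / 0 / 0
  c0 r1c0: 0 / 0 / 0
  c0 r1c1: 0 / 0 / 0
  c1 r0c1: 135 / 135 / 9
  c1 r1c0: 42 / 42 / 6
  c1 r1c1: 0 / 0 / 0
  c2 r0c1: 144 / 144 / 7
  c2 r1c0: 63 / 63 / 9
  c2 r1c1: 78 / 78 / 9
  c3 r0c1: 81 / 81 / 6
  c3 r1c0: 21 / 21 / 3
  c3 r1c1: 91 / 91 / 7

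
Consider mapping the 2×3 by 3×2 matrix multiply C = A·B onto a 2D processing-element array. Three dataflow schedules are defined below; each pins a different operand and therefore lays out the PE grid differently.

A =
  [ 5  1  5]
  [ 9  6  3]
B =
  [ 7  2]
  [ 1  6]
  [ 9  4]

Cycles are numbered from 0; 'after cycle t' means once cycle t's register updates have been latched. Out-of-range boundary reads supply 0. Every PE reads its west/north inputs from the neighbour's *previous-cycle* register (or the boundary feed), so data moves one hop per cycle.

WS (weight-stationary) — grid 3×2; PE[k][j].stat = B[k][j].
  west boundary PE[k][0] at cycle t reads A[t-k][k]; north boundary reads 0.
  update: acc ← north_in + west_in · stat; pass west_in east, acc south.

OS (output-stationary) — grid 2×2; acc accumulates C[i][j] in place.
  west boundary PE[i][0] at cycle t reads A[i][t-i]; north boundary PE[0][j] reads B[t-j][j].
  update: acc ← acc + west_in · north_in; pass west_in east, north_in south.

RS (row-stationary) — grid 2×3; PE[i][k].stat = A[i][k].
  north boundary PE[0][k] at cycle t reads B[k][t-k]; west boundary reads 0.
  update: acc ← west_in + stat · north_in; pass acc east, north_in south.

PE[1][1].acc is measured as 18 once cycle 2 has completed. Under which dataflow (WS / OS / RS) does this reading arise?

dataflow = OS

Under WS (3×2), PE[1][1]:
  after 0 — PE[1][1] acc=0, pass-E 0, pass-S 0
  after 1 — PE[1][1] acc=0, pass-E 0, pass-S 0
  after 2 — PE[1][1] acc=16, pass-E 1, pass-S 16
Under OS (2×2), PE[1][1]:
  after 0 — PE[1][1] acc=0, pass-E 0, pass-S 0
  after 1 — PE[1][1] acc=0, pass-E 0, pass-S 0
  after 2 — PE[1][1] acc=18, pass-E 9, pass-S 2
Under RS (2×3), PE[1][1]:
  after 0 — PE[1][1] acc=0, pass-E 0, pass-S 0
  after 1 — PE[1][1] acc=0, pass-E 0, pass-S 0
  after 2 — PE[1][1] acc=69, pass-E 69, pass-S 1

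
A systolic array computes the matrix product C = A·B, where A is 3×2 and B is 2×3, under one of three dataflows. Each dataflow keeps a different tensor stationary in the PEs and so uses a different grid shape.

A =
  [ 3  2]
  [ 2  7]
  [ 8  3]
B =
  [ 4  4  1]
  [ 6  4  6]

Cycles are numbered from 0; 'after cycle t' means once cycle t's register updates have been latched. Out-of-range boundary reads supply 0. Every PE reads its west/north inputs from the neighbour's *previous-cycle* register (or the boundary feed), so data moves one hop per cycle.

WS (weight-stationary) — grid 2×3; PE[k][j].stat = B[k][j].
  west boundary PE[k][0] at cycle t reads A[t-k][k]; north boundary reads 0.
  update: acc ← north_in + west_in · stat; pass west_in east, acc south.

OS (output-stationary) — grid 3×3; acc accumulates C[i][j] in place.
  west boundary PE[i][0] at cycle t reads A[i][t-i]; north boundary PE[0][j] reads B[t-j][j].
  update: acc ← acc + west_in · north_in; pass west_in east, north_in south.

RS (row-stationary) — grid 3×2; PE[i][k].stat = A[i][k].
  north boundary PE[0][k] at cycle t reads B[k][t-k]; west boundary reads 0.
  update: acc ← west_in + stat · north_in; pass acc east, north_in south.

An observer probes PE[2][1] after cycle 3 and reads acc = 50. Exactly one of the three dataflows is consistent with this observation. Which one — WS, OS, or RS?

dataflow = RS

— WS: 2×3 array has no PE[2][1].
OS (3×3 grid), PE[2][1]:
  after 0 — PE[2][1] acc=0, pass-E 0, pass-S 0
  after 1 — PE[2][1] acc=0, pass-E 0, pass-S 0
  after 2 — PE[2][1] acc=0, pass-E 0, pass-S 0
  after 3 — PE[2][1] acc=32, pass-E 8, pass-S 4
RS (3×2 grid), PE[2][1]:
  after 0 — PE[2][1] acc=0, pass-E 0, pass-S 0
  after 1 — PE[2][1] acc=0, pass-E 0, pass-S 0
  after 2 — PE[2][1] acc=0, pass-E 0, pass-S 0
  after 3 — PE[2][1] acc=50, pass-E 50, pass-S 6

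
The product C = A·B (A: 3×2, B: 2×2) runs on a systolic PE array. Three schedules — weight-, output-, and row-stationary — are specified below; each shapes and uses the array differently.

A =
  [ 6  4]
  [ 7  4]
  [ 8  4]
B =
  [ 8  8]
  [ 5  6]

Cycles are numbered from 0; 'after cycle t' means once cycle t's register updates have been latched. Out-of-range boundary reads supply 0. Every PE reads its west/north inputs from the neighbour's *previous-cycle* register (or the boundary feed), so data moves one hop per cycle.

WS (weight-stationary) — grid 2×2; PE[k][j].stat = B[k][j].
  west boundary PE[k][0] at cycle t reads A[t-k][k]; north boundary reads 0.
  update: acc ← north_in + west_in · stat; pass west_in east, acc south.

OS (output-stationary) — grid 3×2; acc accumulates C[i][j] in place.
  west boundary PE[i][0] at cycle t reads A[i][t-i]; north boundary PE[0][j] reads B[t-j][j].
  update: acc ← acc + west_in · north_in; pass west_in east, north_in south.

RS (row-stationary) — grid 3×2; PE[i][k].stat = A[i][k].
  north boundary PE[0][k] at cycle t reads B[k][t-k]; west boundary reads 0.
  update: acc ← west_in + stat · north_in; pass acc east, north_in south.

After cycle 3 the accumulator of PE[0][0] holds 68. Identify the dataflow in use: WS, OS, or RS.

dataflow = OS

Under WS (2×2), PE[0][0]:
  c0 r0c0: 48 / 6 / 48
  c1 r0c0: 56 / 7 / 56
  c2 r0c0: 64 / 8 / 64
  c3 r0c0: 0 / 0 / 0
Under OS (3×2), PE[0][0]:
  c0 r0c0: 48 / 6 / 8
  c1 r0c0: 68 / 4 / 5
  c2 r0c0: 68 / 0 / 0
  c3 r0c0: 68 / 0 / 0
Under RS (3×2), PE[0][0]:
  c0 r0c0: 48 / 48 / 8
  c1 r0c0: 48 / 48 / 8
  c2 r0c0: 0 / 0 / 0
  c3 r0c0: 0 / 0 / 0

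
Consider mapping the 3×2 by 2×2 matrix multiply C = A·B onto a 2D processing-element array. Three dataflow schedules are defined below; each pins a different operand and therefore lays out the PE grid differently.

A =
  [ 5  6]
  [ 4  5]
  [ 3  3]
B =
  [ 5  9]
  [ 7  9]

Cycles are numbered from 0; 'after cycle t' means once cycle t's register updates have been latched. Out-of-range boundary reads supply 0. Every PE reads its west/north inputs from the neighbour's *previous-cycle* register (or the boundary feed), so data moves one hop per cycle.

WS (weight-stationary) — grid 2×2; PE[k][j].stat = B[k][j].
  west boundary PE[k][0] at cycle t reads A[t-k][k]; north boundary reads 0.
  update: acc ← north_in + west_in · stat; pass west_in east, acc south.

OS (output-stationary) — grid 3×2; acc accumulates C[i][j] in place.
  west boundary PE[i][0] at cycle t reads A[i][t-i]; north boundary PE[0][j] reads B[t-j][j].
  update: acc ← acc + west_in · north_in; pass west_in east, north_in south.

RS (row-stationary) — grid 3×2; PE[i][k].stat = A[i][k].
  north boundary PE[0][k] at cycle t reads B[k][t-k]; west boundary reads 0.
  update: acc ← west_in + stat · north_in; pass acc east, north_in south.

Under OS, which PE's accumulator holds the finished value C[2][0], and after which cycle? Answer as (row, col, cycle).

Under OS, C[2][0] lands at PE[2][0]:
  c0 r2c0: 0 / 0 / 0
  c1 r2c0: 0 / 0 / 0
  c2 r2c0: 15 / 3 / 5
  c3 r2c0: 36 / 3 / 7

(row, col, cycle) = (2, 0, 3)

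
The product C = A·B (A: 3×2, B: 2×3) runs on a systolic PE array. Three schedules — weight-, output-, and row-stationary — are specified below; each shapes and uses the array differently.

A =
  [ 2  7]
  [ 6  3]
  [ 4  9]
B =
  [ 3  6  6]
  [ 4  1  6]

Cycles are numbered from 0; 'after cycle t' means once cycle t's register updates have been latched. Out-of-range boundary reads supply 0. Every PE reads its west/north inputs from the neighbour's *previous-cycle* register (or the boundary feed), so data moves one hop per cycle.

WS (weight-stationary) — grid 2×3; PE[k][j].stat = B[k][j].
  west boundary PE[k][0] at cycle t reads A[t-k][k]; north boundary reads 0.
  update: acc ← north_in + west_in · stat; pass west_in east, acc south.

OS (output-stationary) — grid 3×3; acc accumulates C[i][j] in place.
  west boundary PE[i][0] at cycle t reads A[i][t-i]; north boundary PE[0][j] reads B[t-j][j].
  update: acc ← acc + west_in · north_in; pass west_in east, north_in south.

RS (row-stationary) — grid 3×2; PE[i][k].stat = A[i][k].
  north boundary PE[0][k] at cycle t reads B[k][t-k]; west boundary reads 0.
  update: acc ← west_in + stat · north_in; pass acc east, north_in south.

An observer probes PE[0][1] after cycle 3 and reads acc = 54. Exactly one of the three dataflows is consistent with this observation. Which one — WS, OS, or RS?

WS (2×3 grid), PE[0][1]:
  step 0 · PE0,1: acc=0; fwd→0 fwd↓0
  step 1 · PE0,1: acc=12; fwd→2 fwd↓12
  step 2 · PE0,1: acc=36; fwd→6 fwd↓36
  step 3 · PE0,1: acc=24; fwd→4 fwd↓24
OS (3×3 grid), PE[0][1]:
  step 0 · PE0,1: acc=0; fwd→0 fwd↓0
  step 1 · PE0,1: acc=12; fwd→2 fwd↓6
  step 2 · PE0,1: acc=19; fwd→7 fwd↓1
  step 3 · PE0,1: acc=19; fwd→0 fwd↓0
RS (3×2 grid), PE[0][1]:
  step 0 · PE0,1: acc=0; fwd→0 fwd↓0
  step 1 · PE0,1: acc=34; fwd→34 fwd↓4
  step 2 · PE0,1: acc=19; fwd→19 fwd↓1
  step 3 · PE0,1: acc=54; fwd→54 fwd↓6

dataflow = RS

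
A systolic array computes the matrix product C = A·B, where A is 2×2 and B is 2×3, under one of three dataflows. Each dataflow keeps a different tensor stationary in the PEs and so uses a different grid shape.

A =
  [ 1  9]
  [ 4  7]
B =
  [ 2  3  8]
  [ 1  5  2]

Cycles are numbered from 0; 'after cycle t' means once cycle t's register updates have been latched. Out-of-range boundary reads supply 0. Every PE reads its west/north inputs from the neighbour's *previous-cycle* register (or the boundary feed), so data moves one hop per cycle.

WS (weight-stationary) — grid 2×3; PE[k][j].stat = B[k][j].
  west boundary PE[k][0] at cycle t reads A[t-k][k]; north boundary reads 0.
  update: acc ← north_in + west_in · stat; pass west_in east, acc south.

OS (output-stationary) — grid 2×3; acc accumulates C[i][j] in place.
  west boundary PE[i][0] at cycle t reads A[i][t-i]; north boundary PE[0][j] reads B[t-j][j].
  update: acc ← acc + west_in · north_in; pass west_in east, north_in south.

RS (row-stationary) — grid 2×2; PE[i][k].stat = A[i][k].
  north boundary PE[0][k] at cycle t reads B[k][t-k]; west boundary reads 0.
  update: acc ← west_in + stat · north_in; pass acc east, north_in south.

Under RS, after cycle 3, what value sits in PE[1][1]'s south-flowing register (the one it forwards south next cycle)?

RS (2×2). Following PE[1][1] plus its west/north inputs:
  0: (0,1).acc=0  regs=<0,0>
  0: (1,0).acc=0  regs=<0,0>
  0: (1,1).acc=0  regs=<0,0>
  1: (0,1).acc=11  regs=<11,1>
  1: (1,0).acc=8  regs=<8,2>
  1: (1,1).acc=0  regs=<0,0>
  2: (0,1).acc=48  regs=<48,5>
  2: (1,0).acc=12  regs=<12,3>
  2: (1,1).acc=15  regs=<15,1>
  3: (0,1).acc=26  regs=<26,2>
  3: (1,0).acc=32  regs=<32,8>
  3: (1,1).acc=47  regs=<47,5>

register = 5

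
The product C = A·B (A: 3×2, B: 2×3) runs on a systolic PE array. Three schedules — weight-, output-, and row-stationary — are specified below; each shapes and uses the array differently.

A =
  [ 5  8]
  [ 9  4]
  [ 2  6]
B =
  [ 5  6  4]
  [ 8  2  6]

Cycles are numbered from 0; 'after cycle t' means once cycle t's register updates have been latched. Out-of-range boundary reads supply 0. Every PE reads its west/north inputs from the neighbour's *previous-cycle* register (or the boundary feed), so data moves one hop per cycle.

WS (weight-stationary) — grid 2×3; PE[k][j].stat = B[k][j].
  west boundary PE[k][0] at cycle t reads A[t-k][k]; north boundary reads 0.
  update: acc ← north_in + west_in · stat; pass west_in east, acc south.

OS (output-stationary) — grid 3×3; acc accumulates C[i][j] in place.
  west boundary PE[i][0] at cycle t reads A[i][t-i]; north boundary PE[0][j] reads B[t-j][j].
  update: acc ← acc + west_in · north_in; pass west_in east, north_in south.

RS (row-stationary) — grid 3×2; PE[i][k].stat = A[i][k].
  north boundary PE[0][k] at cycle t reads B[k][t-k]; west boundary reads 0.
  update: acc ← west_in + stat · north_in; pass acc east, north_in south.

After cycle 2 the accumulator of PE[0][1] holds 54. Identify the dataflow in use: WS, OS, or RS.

dataflow = WS

Under WS (2×3), PE[0][1]:
  t=0 PE[0][1]: acc=0 h=0 v=0
  t=1 PE[0][1]: acc=30 h=5 v=30
  t=2 PE[0][1]: acc=54 h=9 v=54
Under OS (3×3), PE[0][1]:
  t=0 PE[0][1]: acc=0 h=0 v=0
  t=1 PE[0][1]: acc=30 h=5 v=6
  t=2 PE[0][1]: acc=46 h=8 v=2
Under RS (3×2), PE[0][1]:
  t=0 PE[0][1]: acc=0 h=0 v=0
  t=1 PE[0][1]: acc=89 h=89 v=8
  t=2 PE[0][1]: acc=46 h=46 v=2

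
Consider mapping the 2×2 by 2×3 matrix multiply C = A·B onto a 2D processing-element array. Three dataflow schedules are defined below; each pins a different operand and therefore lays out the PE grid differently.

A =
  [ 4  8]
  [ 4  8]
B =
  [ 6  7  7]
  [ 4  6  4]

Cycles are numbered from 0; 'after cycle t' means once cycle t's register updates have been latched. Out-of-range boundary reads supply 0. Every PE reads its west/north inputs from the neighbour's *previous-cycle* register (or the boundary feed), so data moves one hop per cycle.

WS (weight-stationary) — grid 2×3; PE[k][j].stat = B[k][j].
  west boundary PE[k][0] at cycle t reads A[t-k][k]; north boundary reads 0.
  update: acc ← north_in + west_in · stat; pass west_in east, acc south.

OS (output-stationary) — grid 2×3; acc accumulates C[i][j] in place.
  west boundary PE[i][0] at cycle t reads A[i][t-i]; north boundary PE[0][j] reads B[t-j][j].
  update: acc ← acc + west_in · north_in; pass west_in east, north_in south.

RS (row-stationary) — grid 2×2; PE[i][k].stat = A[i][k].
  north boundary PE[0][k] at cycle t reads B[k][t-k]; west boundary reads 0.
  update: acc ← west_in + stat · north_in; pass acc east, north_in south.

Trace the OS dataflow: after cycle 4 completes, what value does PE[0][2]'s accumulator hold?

Tracing OS — 2×3 array, target PE[0][2]:
  c0 r0c1: 0 / 0 / 0
  c0 r0c2: 0 / 0 / 0
  c1 r0c1: 28 / 4 / 7
  c1 r0c2: 0 / 0 / 0
  c2 r0c1: 76 / 8 / 6
  c2 r0c2: 28 / 4 / 7
  c3 r0c1: 76 / 0 / 0
  c3 r0c2: 60 / 8 / 4
  c4 r0c1: 76 / 0 / 0
  c4 r0c2: 60 / 0 / 0

PE[0][2].acc = 60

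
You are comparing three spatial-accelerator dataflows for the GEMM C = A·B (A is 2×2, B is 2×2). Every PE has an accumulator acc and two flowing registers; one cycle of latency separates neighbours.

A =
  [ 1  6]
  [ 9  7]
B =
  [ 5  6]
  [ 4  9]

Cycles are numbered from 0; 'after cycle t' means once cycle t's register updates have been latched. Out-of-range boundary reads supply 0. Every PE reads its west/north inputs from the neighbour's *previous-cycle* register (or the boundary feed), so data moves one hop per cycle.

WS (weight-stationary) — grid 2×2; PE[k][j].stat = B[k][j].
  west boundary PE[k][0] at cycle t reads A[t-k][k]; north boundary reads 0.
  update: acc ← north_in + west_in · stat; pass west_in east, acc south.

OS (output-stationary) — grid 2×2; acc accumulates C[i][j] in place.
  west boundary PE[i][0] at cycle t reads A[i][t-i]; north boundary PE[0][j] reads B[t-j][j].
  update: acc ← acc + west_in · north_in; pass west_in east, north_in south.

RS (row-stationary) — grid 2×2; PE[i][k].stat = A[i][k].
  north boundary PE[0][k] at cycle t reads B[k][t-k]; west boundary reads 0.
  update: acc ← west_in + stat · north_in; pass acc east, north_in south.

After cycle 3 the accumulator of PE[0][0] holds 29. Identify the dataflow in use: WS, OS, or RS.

dataflow = OS

WS (2×2 grid), PE[0][0]:
  after 0 — PE[0][0] acc=5, pass-E 1, pass-S 5
  after 1 — PE[0][0] acc=45, pass-E 9, pass-S 45
  after 2 — PE[0][0] acc=0, pass-E 0, pass-S 0
  after 3 — PE[0][0] acc=0, pass-E 0, pass-S 0
OS (2×2 grid), PE[0][0]:
  after 0 — PE[0][0] acc=5, pass-E 1, pass-S 5
  after 1 — PE[0][0] acc=29, pass-E 6, pass-S 4
  after 2 — PE[0][0] acc=29, pass-E 0, pass-S 0
  after 3 — PE[0][0] acc=29, pass-E 0, pass-S 0
RS (2×2 grid), PE[0][0]:
  after 0 — PE[0][0] acc=5, pass-E 5, pass-S 5
  after 1 — PE[0][0] acc=6, pass-E 6, pass-S 6
  after 2 — PE[0][0] acc=0, pass-E 0, pass-S 0
  after 3 — PE[0][0] acc=0, pass-E 0, pass-S 0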